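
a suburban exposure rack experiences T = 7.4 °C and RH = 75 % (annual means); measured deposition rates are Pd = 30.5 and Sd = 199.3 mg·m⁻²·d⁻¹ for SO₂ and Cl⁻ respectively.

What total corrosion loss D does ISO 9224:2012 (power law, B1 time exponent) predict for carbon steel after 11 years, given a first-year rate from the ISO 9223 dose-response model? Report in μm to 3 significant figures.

D(11) = 263 μm

carbon steel: temperature factor f = +0.150·(-2.6) = -0.3900
  Pd branch = 1.77·Pd^0.52·e^(0.02·RH+f) = 31.76 μm/a
  Sd branch = 0.102·Sd^0.62·e^(0.033·RH+0.04·T) = 43.42 μm/a
  sum: 31.76 + 43.42 → r_corr = 75.18 μm/a
ISO 9224: D(t) = r_corr · t^b with b = 0.523 (carbon steel, B1)
  D(11) = 75.18 × 11^0.523 = 75.18 × 3.505 = 263.5 μm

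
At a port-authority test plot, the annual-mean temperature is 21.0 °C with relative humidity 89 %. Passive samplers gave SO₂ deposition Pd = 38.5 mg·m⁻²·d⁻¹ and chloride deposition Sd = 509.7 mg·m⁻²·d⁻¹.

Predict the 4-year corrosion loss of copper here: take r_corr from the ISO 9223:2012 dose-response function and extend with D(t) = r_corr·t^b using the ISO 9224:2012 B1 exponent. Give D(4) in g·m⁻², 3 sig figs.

copper: temperature factor f = -0.080·(11.0) = -0.8800
  Pd branch = 0.0053·Pd^0.26·e^(0.059·RH+f) = 1.083 μm/a
  Sd branch = 0.01025·Sd^0.27·e^(0.036·RH+0.049·T) = 3.802 μm/a
  sum: 1.083 + 3.802 → r_corr = 4.886 μm/a
Long-term exponent b (ISO 9224 Table 2, B1) = 0.667
  D(4) = 4.886 × 4^0.667 = 4.886 × 2.521 = 12.32 μm
  Mass loss = 12.32 μm × 8.96 g/cm³ = 110.4 g·m⁻²

D(4) = 110 g·m⁻²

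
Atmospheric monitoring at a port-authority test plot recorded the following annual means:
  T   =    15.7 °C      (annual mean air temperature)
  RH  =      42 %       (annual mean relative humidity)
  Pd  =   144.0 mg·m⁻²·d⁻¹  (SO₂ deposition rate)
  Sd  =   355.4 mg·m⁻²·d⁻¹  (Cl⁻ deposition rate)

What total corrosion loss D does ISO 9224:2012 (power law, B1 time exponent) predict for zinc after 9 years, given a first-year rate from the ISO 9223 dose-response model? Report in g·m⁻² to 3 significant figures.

D(9) = 135 g·m⁻²

zinc: temperature factor f = -0.071·(5.7) = -0.4047
  Pd branch = 0.0129·Pd^0.44·e^(0.046·RH+f) = 0.5291 μm/a
  Sd branch = 0.0175·Sd^0.57·e^(0.008·RH+0.085·T) = 2.645 μm/a
  r_corr = 0.5291 + 2.645 = 3.174 μm/a
ISO 9224: D(t) = r_corr · t^b with b = 0.813 (zinc, B1)
  D(9) = 3.174 × 9^0.813 = 3.174 × 5.968 = 18.94 μm
  Mass loss = 18.94 μm × 7.14 g/cm³ = 135.2 g·m⁻²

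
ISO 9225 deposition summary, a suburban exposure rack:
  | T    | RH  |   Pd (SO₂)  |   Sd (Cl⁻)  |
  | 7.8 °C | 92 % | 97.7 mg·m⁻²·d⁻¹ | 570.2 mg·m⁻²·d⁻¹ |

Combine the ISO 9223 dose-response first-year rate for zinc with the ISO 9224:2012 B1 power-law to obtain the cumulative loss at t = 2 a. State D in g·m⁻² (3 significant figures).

D(2) = 110 g·m⁻²

zinc: temperature factor f = +0.038·(-2.2) = -0.0836
  Pd branch = 0.0129·Pd^0.44·e^(0.046·RH+f) = 6.134 μm/a
  Sd branch = 0.0175·Sd^0.57·e^(0.008·RH+0.085·T) = 2.64 μm/a
  sum: 6.134 + 2.64 → r_corr = 8.774 μm/a
ISO 9224: D(t) = r_corr · t^b with b = 0.813 (zinc, B1)
  D(2) = 8.774 × 2^0.813 = 8.774 × 1.757 = 15.41 μm
  Mass loss = 15.41 μm × 7.14 g/cm³ = 110.1 g·m⁻²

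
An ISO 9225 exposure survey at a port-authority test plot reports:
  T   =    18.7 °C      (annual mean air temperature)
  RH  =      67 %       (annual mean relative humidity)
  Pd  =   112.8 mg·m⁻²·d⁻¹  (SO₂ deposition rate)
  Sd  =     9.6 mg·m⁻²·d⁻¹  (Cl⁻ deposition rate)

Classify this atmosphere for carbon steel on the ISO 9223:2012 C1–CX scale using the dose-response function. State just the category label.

carbon steel: f(T) = -0.054·(T−10) [T>10 °C] = -0.4698
  SO₂ term: 1.77·112.8^0.52·exp(0.02·67-0.4698) = 49.33
  Cl⁻ term: 0.102·9.6^0.62·exp(0.033·67+0.04·18.7) = 7.993
  r_corr = 49.33 + 7.993 = 57.32 μm/a
Category bounds: 50…80 μm/a bracket r_corr ⇒ C4

C4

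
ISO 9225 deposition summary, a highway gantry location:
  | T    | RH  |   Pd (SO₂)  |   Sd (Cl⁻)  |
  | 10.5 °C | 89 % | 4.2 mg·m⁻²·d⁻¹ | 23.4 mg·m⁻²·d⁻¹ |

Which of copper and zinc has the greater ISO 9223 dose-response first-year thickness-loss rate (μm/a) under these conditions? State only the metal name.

copper: T>10 °C ⇒ hinge -0.080·(10.5−10) = -0.0400
  SO₂ term: 0.0053·4.2^0.26·exp(0.059·89-0.0400) = 1.411
  Sd branch = 0.01025·Sd^0.27·e^(0.036·RH+0.049·T) = 0.9893 μm/a
  sum: 1.411 + 0.9893 → r_corr = 2.4 μm/a
zinc: temperature factor f = -0.071·(0.5) = -0.0355
  SO₂ term: 0.0129·4.2^0.44·exp(0.046·89-0.0355) = 1.404
  Sd branch = 0.0175·Sd^0.57·e^(0.008·RH+0.085·T) = 0.5252 μm/a
  sum: 1.404 + 0.5252 → r_corr = 1.929 μm/a
Ordering by μm/a: copper (2.4) > zinc (1.93)

copper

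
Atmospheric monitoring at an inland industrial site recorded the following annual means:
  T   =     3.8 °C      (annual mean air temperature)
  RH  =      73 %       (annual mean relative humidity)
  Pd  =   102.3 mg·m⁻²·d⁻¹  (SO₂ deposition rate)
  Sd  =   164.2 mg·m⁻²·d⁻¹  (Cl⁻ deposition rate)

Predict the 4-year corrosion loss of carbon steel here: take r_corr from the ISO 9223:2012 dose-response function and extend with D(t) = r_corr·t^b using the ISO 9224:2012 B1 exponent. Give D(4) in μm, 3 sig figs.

D(4) = 133 μm

carbon steel: temperature factor f = +0.150·(-6.2) = -0.9300
  Pd branch = 1.77·Pd^0.52·e^(0.02·RH+f) = 33.36 μm/a
  Cl⁻ term: 0.102·164.2^0.62·exp(0.033·73+0.04·3.8) = 31.21
  r_corr = 33.36 + 31.21 = 64.58 μm/a
Power-law: D(4) = r_corr · 4^0.523
  D(4) = 64.58 × 4^0.523 = 64.58 × 2.065 = 133.3 μm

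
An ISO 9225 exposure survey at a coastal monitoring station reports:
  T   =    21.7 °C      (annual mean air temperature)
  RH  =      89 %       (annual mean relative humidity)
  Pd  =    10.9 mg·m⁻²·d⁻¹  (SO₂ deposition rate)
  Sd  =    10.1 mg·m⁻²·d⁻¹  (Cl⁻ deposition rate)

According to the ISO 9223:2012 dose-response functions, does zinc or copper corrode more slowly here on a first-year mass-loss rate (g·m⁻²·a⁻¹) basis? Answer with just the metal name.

zinc

zinc: f(T) = -0.071·(T−10) [T>10 °C] = -0.8307
  SO₂ term: 0.0129·10.9^0.44·exp(0.046·89-0.8307) = 0.9645
  Cl⁻ term: 0.0175·10.1^0.57·exp(0.008·89+0.085·21.7) = 0.8429
  r_corr = 0.9645 + 0.8429 = 1.807 μm/a
  mass loss = 1.807 μm/a × 7.14 g/cm³ = 12.9 g·m⁻²·a⁻¹
copper: T>10 °C ⇒ hinge -0.080·(21.7−10) = -0.9360
  SO₂ term: 0.0053·10.9^0.26·exp(0.059·89-0.9360) = 0.7379
  Cl⁻ term: 0.01025·10.1^0.27·exp(0.036·89+0.049·21.7) = 1.365
  sum: 0.7379 + 1.365 → r_corr = 2.103 μm/a
  mass loss = 2.103 μm/a × 8.96 g/cm³ = 18.84 g·m⁻²·a⁻¹
Ordering by g·m⁻²·a⁻¹: copper (18.8) > zinc (12.9)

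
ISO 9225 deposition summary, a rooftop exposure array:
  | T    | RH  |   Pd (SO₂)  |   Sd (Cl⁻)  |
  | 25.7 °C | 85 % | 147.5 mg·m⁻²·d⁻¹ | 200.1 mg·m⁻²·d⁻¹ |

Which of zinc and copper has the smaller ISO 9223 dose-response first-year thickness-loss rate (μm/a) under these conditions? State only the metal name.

copper

zinc: f(T) = -0.071·(T−10) [T>10 °C] = -1.1147
  sulphur-dioxide contribution → 1.9 μm/a
  chloride contribution → 6.292 μm/a
  ⇒ r_corr(zinc) = 8.192 μm/a
copper: temperature factor f = -0.080·(15.7) = -1.2560
  sulphur-dioxide contribution → 0.8331 μm/a
  chloride contribution → 3.22 μm/a
  total first-year rate 4.053 μm/a
Ordering by μm/a: zinc (8.19) > copper (4.05)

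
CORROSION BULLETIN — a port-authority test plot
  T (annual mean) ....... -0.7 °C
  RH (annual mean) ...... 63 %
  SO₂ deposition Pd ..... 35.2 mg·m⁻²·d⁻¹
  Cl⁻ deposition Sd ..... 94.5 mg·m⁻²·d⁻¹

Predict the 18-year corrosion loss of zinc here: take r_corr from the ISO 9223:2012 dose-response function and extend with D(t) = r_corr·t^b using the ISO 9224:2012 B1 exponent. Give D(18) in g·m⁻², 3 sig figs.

D(18) = 83.2 g·m⁻²

zinc: f(T) = +0.038·(T−10) [T≤10 °C] = -0.4066
  Pd branch = 0.0129·Pd^0.44·e^(0.046·RH+f) = 0.7466 μm/a
  Sd branch = 0.0175·Sd^0.57·e^(0.008·RH+0.085·T) = 0.3648 μm/a
  r_corr = 0.7466 + 0.3648 = 1.111 μm/a
Long-term exponent b (ISO 9224 Table 2, B1) = 0.813
  D(18) = 1.111 × 18^0.813 = 1.111 × 10.48 = 11.65 μm
  Mass loss = 11.65 μm × 7.14 g/cm³ = 83.2 g·m⁻²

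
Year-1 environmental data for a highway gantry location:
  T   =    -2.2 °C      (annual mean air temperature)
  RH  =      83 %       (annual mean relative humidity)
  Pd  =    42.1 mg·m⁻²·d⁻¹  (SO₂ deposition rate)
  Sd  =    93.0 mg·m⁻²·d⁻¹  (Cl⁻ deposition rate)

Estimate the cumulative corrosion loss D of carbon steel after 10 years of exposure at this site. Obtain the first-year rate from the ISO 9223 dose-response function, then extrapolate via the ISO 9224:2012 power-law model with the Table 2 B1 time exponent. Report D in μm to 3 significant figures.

D(10) = 115 μm

carbon steel: T≤10 °C ⇒ hinge +0.150·(-2.2−10) = -1.8300
  Pd branch = 1.77·Pd^0.52·e^(0.02·RH+f) = 10.44 μm/a
  Cl⁻ term: 0.102·93.0^0.62·exp(0.033·83+0.04·-2.2) = 24.01
  sum: 10.44 + 24.01 → r_corr = 34.45 μm/a
Power-law: D(10) = r_corr · 10^0.523
  D(10) = 34.45 × 10^0.523 = 34.45 × 3.334 = 114.9 μm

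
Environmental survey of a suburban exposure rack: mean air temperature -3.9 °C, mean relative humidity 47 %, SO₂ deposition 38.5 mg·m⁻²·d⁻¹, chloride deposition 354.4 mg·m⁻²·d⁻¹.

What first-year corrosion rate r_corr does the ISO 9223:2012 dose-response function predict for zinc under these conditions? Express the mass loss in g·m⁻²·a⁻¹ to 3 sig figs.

r_corr = 6.06 g·m⁻²·a⁻¹

zinc: T≤10 °C ⇒ hinge +0.038·(-3.9−10) = -0.5282
  sulphur-dioxide contribution → 0.3294 μm/a
  chloride contribution → 0.5195 μm/a
  ⇒ r_corr(zinc) = 0.8489 μm/a
Convert to mass loss: 0.8489 μm/a × 7.14 g/cm³ = 6.061 g·m⁻²·a⁻¹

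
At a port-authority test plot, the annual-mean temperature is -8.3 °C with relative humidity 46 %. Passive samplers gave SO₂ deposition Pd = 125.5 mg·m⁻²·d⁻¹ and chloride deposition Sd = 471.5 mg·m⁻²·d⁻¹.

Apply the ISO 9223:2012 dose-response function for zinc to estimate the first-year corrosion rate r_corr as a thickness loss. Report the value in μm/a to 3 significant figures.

r_corr = 0.865 μm/a

zinc: temperature factor f = +0.038·(-18.3) = -0.6954
  sulphur-dioxide contribution → 0.4477 μm/a
  chloride contribution → 0.4172 μm/a
  ⇒ r_corr(zinc) = 0.8649 μm/a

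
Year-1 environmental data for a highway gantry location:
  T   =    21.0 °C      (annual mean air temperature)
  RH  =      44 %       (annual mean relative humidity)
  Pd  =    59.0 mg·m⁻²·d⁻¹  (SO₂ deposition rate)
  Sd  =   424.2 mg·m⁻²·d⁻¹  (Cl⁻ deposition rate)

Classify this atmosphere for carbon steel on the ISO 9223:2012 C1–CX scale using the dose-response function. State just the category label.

carbon steel: f(T) = -0.054·(T−10) [T>10 °C] = -0.5940
  Pd branch = 1.77·Pd^0.52·e^(0.02·RH+f) = 19.63 μm/a
  Cl⁻ term: 0.102·424.2^0.62·exp(0.033·44+0.04·21.0) = 42.96
  r_corr = 19.63 + 42.96 = 62.6 μm/a
Category bounds: 50…80 μm/a bracket r_corr ⇒ C4

C4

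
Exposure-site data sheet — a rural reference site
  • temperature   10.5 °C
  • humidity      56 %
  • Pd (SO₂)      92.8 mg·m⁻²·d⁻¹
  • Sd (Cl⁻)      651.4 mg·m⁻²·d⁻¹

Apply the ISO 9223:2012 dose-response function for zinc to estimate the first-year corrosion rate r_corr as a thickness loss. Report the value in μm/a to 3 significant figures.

zinc: temperature factor f = -0.071·(0.5) = -0.0355
  Pd branch = 0.0129·Pd^0.44·e^(0.046·RH+f) = 1.201 μm/a
  Sd branch = 0.0175·Sd^0.57·e^(0.008·RH+0.085·T) = 2.686 μm/a
  r_corr = 1.201 + 2.686 = 3.887 μm/a

r_corr = 3.89 μm/a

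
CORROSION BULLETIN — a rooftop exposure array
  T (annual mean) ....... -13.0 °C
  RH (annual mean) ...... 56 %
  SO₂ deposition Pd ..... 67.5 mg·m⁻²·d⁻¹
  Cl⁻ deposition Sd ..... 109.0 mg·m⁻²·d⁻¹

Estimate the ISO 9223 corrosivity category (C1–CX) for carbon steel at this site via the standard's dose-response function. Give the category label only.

carbon steel: T≤10 °C ⇒ hinge +0.150·(-13.0−10) = -3.4500
  Pd branch = 1.77·Pd^0.52·e^(0.02·RH+f) = 1.539 μm/a
  Sd branch = 0.102·Sd^0.62·e^(0.033·RH+0.04·T) = 7.056 μm/a
  sum: 1.539 + 7.056 → r_corr = 8.595 μm/a
8.6 μm/a falls in (1.3, 25] for carbon steel → category C2

C2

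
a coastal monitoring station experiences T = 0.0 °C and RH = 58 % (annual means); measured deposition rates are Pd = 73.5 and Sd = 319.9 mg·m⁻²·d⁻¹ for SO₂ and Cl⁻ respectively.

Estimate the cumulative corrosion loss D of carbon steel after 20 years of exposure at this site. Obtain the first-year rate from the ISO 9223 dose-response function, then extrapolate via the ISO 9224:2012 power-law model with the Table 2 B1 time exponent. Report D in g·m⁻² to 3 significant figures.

D(20) = 1.37e+03 g·m⁻²

carbon steel: temperature factor f = +0.150·(-10.0) = -1.5000
  SO₂ term: 1.77·73.5^0.52·exp(0.02·58-1.5000) = 11.77
  Cl⁻ term: 0.102·319.9^0.62·exp(0.033·58+0.04·0.0) = 24.71
  r_corr = 11.77 + 24.71 = 36.48 μm/a
ISO 9224: D(t) = r_corr · t^b with b = 0.523 (carbon steel, B1)
  D(20) = 36.48 × 20^0.523 = 36.48 × 4.791 = 174.8 μm
  Mass loss = 174.8 μm × 7.85 g/cm³ = 1372 g·m⁻²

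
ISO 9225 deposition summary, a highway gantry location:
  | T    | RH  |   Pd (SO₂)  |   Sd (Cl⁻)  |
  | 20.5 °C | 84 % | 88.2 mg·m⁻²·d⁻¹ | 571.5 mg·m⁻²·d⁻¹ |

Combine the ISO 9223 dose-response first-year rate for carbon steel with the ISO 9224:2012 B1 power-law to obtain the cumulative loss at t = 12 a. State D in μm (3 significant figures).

D(12) = 899 μm

carbon steel: f(T) = -0.054·(T−10) [T>10 °C] = -0.5670
  Pd branch = 1.77·Pd^0.52·e^(0.02·RH+f) = 55.33 μm/a
  Sd branch = 0.102·Sd^0.62·e^(0.033·RH+0.04·T) = 189.6 μm/a
  sum: 55.33 + 189.6 → r_corr = 245 μm/a
Power-law: D(12) = r_corr · 12^0.523
  D(12) = 245 × 12^0.523 = 245 × 3.668 = 898.5 μm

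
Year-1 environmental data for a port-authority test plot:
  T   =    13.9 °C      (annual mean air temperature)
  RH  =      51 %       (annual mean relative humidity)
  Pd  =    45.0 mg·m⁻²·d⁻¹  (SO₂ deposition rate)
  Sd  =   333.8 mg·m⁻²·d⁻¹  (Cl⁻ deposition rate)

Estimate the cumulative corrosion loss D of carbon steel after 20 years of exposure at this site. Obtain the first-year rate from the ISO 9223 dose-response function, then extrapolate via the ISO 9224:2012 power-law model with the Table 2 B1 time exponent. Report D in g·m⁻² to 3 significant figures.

D(20) = 2.40e+03 g·m⁻²

carbon steel: temperature factor f = -0.054·(3.9) = -0.2106
  Pd branch = 1.77·Pd^0.52·e^(0.02·RH+f) = 28.78 μm/a
  Cl⁻ term: 0.102·333.8^0.62·exp(0.033·51+0.04·13.9) = 35.12
  sum: 28.78 + 35.12 → r_corr = 63.9 μm/a
ISO 9224: D(t) = r_corr · t^b with b = 0.523 (carbon steel, B1)
  D(20) = 63.9 × 20^0.523 = 63.9 × 4.791 = 306.2 μm
  Mass loss = 306.2 μm × 7.85 g/cm³ = 2403 g·m⁻²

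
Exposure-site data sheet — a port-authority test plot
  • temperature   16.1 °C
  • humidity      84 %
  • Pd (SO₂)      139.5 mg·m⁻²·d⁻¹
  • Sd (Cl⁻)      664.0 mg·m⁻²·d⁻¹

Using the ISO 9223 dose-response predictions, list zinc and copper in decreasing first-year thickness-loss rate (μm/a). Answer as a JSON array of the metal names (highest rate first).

["zinc", "copper"]

zinc: f(T) = -0.071·(T−10) [T>10 °C] = -0.4331
  SO₂ term: 0.0129·139.5^0.44·exp(0.046·84-0.4331) = 3.501
  Sd branch = 0.0175·Sd^0.57·e^(0.008·RH+0.085·T) = 5.468 μm/a
  r_corr = 3.501 + 5.468 = 8.97 μm/a
copper: temperature factor f = -0.080·(6.1) = -0.4880
  SO₂ term: 0.0053·139.5^0.26·exp(0.059·84-0.4880) = 1.668
  Cl⁻ term: 0.01025·664.0^0.27·exp(0.036·84+0.049·16.1) = 2.683
  r_corr = 1.668 + 2.683 = 4.351 μm/a
Ordering by μm/a: zinc (8.97) > copper (4.35)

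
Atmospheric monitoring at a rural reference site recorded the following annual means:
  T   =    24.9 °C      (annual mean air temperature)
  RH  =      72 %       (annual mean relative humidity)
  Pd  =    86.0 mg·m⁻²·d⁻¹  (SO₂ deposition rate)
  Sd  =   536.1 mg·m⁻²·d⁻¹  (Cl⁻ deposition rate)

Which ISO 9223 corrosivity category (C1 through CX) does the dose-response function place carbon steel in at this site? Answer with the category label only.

carbon steel: T>10 °C ⇒ hinge -0.054·(24.9−10) = -0.8046
  Pd branch = 1.77·Pd^0.52·e^(0.02·RH+f) = 33.87 μm/a
  Cl⁻ term: 0.102·536.1^0.62·exp(0.033·72+0.04·24.9) = 146.3
  r_corr = 33.87 + 146.3 = 180.1 μm/a
Category bounds: 80…200 μm/a bracket r_corr ⇒ C5

C5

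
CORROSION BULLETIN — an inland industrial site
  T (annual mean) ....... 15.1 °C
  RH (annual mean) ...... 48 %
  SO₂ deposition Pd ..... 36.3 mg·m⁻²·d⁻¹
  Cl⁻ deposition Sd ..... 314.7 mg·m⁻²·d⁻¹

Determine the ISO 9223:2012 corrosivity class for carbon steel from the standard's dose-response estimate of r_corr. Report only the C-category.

carbon steel: f(T) = -0.054·(T−10) [T>10 °C] = -0.2754
  Pd branch = 1.77·Pd^0.52·e^(0.02·RH+f) = 22.72 μm/a
  Cl⁻ term: 0.102·314.7^0.62·exp(0.033·48+0.04·15.1) = 32.18
  sum: 22.72 + 32.18 → r_corr = 54.9 μm/a
ISO 9223 Table 2 (carbon steel): 50 < 54.9 ≤ 80 μm/a ⇒ C4

C4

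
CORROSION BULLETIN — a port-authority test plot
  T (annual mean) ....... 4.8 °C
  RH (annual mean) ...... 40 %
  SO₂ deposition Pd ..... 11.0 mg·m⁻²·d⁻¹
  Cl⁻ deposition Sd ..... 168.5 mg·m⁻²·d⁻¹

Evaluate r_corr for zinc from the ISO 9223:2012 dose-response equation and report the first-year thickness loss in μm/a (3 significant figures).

r_corr = 0.865 μm/a

zinc: T≤10 °C ⇒ hinge +0.038·(4.8−10) = -0.1976
  Pd branch = 0.0129·Pd^0.44·e^(0.046·RH+f) = 0.1915 μm/a
  Cl⁻ term: 0.0175·168.5^0.57·exp(0.008·40+0.085·4.8) = 0.6735
  sum: 0.1915 + 0.6735 → r_corr = 0.865 μm/a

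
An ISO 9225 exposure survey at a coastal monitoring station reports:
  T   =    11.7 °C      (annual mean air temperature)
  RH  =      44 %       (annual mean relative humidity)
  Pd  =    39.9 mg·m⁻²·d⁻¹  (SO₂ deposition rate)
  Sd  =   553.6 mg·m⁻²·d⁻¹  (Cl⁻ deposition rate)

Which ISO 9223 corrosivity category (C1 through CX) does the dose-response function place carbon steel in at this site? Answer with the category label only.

carbon steel: T>10 °C ⇒ hinge -0.054·(11.7−10) = -0.0918
  SO₂ term: 1.77·39.9^0.52·exp(0.02·44-0.0918) = 26.47
  Cl⁻ term: 0.102·553.6^0.62·exp(0.033·44+0.04·11.7) = 34.93
  sum: 26.47 + 34.93 → r_corr = 61.4 μm/a
61.4 μm/a falls in (50, 80] for carbon steel → category C4

C4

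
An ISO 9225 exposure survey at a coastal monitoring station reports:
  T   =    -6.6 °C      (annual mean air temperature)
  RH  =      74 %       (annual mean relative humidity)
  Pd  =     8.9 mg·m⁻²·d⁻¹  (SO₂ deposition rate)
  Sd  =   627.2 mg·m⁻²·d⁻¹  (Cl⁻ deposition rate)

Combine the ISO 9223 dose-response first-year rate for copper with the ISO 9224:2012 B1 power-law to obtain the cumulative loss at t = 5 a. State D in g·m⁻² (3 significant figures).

copper: T≤10 °C ⇒ hinge +0.126·(-6.6−10) = -2.0916
  SO₂ term: 0.0053·8.9^0.26·exp(0.059·74-2.0916) = 0.09097
  Sd branch = 0.01025·Sd^0.27·e^(0.036·RH+0.049·T) = 0.6061 μm/a
  r_corr = 0.09097 + 0.6061 = 0.697 μm/a
ISO 9224: D(t) = r_corr · t^b with b = 0.667 (copper, B1)
  D(5) = 0.697 × 5^0.667 = 0.697 × 2.926 = 2.039 μm
  Mass loss = 2.039 μm × 8.96 g/cm³ = 18.27 g·m⁻²

D(5) = 18.3 g·m⁻²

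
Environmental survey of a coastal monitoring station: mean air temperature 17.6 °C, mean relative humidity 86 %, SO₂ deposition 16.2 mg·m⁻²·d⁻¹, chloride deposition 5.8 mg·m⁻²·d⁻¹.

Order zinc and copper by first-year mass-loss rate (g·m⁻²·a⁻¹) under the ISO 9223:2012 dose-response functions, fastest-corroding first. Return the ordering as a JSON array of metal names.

zinc: f(T) = -0.071·(T−10) [T>10 °C] = -0.5396
  sulphur-dioxide contribution → 1.338 μm/a
  chloride contribution → 0.4233 μm/a
  ⇒ r_corr(zinc) = 1.761 μm/a
  mass loss = 1.761 μm/a × 7.14 g/cm³ = 12.58 g·m⁻²·a⁻¹
copper: temperature factor f = -0.080·(7.6) = -0.6080
  sulphur-dioxide contribution → 0.9513 μm/a
  chloride contribution → 0.8629 μm/a
  total first-year rate 1.814 μm/a
  mass loss = 1.814 μm/a × 8.96 g/cm³ = 16.26 g·m⁻²·a⁻¹
Ordering by g·m⁻²·a⁻¹: copper (16.3) > zinc (12.6)

["copper", "zinc"]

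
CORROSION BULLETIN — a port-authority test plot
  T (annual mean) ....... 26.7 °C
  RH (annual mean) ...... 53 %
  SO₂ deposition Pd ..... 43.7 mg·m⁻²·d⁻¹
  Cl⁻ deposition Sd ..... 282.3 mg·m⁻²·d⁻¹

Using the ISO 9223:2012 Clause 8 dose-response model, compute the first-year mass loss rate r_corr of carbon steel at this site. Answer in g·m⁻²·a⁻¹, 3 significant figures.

carbon steel: f(T) = -0.054·(T−10) [T>10 °C] = -0.9018
  sulphur-dioxide contribution → 14.78 μm/a
  chloride contribution → 56.42 μm/a
  ⇒ r_corr(carbon steel) = 71.2 μm/a
Convert to mass loss: 71.2 μm/a × 7.85 g/cm³ = 559 g·m⁻²·a⁻¹

r_corr = 559 g·m⁻²·a⁻¹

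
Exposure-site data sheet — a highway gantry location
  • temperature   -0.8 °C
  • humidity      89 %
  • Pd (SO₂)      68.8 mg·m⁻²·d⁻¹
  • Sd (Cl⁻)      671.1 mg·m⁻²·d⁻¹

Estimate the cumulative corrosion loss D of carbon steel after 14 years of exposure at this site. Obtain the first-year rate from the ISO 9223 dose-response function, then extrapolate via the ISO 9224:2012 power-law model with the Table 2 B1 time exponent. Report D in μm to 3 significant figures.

D(14) = 494 μm

carbon steel: f(T) = +0.150·(T−10) [T≤10 °C] = -1.6200
  Pd branch = 1.77·Pd^0.52·e^(0.02·RH+f) = 18.75 μm/a
  Cl⁻ term: 0.102·671.1^0.62·exp(0.033·89+0.04·-0.8) = 105.4
  r_corr = 18.75 + 105.4 = 124.1 μm/a
ISO 9224: D(t) = r_corr · t^b with b = 0.523 (carbon steel, B1)
  D(14) = 124.1 × 14^0.523 = 124.1 × 3.976 = 493.6 μm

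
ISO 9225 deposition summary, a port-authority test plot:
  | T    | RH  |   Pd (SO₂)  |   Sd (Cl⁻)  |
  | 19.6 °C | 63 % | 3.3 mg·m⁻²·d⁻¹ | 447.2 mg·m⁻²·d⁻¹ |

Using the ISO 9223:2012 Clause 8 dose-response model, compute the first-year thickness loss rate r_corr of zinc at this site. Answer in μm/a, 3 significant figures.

r_corr = 5.17 μm/a

zinc: T>10 °C ⇒ hinge -0.071·(19.6−10) = -0.6816
  SO₂ term: 0.0129·3.3^0.44·exp(0.046·63-0.6816) = 0.2001
  Sd branch = 0.0175·Sd^0.57·e^(0.008·RH+0.085·T) = 4.969 μm/a
  sum: 0.2001 + 4.969 → r_corr = 5.169 μm/a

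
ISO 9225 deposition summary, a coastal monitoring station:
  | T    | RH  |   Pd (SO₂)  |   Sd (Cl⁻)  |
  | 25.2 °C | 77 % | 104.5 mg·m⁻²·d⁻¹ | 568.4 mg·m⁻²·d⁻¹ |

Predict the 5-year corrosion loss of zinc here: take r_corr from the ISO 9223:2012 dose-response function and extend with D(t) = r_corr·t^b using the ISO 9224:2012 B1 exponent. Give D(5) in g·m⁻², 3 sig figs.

zinc: temperature factor f = -0.071·(15.2) = -1.0792
  sulphur-dioxide contribution → 1.171 μm/a
  chloride contribution → 10.26 μm/a
  total first-year rate 11.43 μm/a
Long-term exponent b (ISO 9224 Table 2, B1) = 0.813
  D(5) = 11.43 × 5^0.813 = 11.43 × 3.701 = 42.29 μm
  Mass loss = 42.29 μm × 7.14 g/cm³ = 301.9 g·m⁻²

D(5) = 302 g·m⁻²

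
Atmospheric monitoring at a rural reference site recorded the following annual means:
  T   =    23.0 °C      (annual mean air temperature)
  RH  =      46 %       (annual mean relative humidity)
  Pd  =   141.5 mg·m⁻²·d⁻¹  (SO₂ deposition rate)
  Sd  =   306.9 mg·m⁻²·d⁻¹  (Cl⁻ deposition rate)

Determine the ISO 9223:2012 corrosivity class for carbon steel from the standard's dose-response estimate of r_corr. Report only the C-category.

C4

carbon steel: f(T) = -0.054·(T−10) [T>10 °C] = -0.7020
  SO₂ term: 1.77·141.5^0.52·exp(0.02·46-0.7020) = 28.91
  Cl⁻ term: 0.102·306.9^0.62·exp(0.033·46+0.04·23.0) = 40.68
  sum: 28.91 + 40.68 → r_corr = 69.59 μm/a
69.6 μm/a falls in (50, 80] for carbon steel → category C4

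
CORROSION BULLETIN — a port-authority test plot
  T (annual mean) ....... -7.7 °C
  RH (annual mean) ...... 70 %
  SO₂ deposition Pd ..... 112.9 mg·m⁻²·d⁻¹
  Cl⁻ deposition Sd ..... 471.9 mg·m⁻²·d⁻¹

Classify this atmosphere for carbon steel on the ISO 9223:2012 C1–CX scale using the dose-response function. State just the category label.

C3

carbon steel: T≤10 °C ⇒ hinge +0.150·(-7.7−10) = -2.6550
  sulphur-dioxide contribution → 5.893 μm/a
  chloride contribution → 34.34 μm/a
  ⇒ r_corr(carbon steel) = 40.24 μm/a
40.2 μm/a falls in (25, 50] for carbon steel → category C3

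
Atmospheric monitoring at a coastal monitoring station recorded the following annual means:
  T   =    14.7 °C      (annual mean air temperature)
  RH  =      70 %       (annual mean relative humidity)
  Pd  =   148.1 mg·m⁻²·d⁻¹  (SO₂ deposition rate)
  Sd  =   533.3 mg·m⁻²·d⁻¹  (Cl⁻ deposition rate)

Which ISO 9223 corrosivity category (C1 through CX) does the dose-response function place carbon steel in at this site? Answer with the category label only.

carbon steel: f(T) = -0.054·(T−10) [T>10 °C] = -0.2538
  Pd branch = 1.77·Pd^0.52·e^(0.02·RH+f) = 74.89 μm/a
  Cl⁻ term: 0.102·533.3^0.62·exp(0.033·70+0.04·14.7) = 90.76
  r_corr = 74.89 + 90.76 = 165.7 μm/a
166 μm/a falls in (80, 200] for carbon steel → category C5

C5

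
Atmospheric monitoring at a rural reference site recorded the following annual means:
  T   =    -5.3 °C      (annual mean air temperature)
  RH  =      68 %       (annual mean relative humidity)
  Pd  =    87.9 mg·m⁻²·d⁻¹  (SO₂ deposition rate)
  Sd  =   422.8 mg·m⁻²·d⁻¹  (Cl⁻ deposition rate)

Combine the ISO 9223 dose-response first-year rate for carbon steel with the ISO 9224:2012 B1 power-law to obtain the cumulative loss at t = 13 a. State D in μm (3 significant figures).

carbon steel: temperature factor f = +0.150·(-15.3) = -2.2950
  Pd branch = 1.77·Pd^0.52·e^(0.02·RH+f) = 7.125 μm/a
  Sd branch = 0.102·Sd^0.62·e^(0.033·RH+0.04·T) = 33.06 μm/a
  r_corr = 7.125 + 33.06 = 40.18 μm/a
ISO 9224: D(t) = r_corr · t^b with b = 0.523 (carbon steel, B1)
  D(13) = 40.18 × 13^0.523 = 40.18 × 3.825 = 153.7 μm

D(13) = 154 μm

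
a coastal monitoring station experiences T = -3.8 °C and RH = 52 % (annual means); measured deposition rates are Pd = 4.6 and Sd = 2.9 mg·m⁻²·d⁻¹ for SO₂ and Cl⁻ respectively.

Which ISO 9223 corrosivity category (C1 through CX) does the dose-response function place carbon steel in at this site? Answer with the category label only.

carbon steel: f(T) = +0.150·(T−10) [T≤10 °C] = -2.0700
  sulphur-dioxide contribution → 1.397 μm/a
  chloride contribution → 0.943 μm/a
  ⇒ r_corr(carbon steel) = 2.34 μm/a
2.34 μm/a falls in (1.3, 25] for carbon steel → category C2

C2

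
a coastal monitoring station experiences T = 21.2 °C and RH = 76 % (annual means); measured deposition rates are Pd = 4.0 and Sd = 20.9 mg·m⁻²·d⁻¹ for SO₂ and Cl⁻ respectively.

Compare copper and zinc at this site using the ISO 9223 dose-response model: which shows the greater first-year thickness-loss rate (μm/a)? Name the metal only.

copper: temperature factor f = -0.080·(11.2) = -0.8960
  SO₂ term: 0.0053·4.0^0.26·exp(0.059·76-0.8960) = 0.2748
  Sd branch = 0.01025·Sd^0.27·e^(0.036·RH+0.049·T) = 1.015 μm/a
  r_corr = 0.2748 + 1.015 = 1.29 μm/a
zinc: f(T) = -0.071·(T−10) [T>10 °C] = -0.7952
  SO₂ term: 0.0129·4.0^0.44·exp(0.046·76-0.7952) = 0.3535
  Sd branch = 0.0175·Sd^0.57·e^(0.008·RH+0.085·T) = 1.102 μm/a
  r_corr = 0.3535 + 1.102 = 1.456 μm/a
Ordering by μm/a: zinc (1.46) > copper (1.29)

zinc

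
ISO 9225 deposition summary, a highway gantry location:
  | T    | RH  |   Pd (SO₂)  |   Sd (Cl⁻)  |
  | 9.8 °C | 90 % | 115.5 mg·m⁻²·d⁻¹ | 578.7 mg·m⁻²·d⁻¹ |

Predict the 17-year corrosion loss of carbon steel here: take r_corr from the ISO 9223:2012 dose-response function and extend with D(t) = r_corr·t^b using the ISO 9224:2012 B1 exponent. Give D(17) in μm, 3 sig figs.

carbon steel: temperature factor f = +0.150·(-0.2) = -0.0300
  SO₂ term: 1.77·115.5^0.52·exp(0.02·90-0.0300) = 122.8
  Cl⁻ term: 0.102·578.7^0.62·exp(0.033·90+0.04·9.8) = 151.9
  sum: 122.8 + 151.9 → r_corr = 274.7 μm/a
ISO 9224: D(t) = r_corr · t^b with b = 0.523 (carbon steel, B1)
  D(17) = 274.7 × 17^0.523 = 274.7 × 4.401 = 1209 μm

D(17) = 1.21e+03 μm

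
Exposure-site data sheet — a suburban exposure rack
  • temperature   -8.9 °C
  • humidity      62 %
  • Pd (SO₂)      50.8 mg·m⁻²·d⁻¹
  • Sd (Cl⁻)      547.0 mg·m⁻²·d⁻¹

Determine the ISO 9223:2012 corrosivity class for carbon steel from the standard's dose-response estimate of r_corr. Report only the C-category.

carbon steel: f(T) = +0.150·(T−10) [T≤10 °C] = -2.8350
  SO₂ term: 1.77·50.8^0.52·exp(0.02·62-2.8350) = 2.769
  Sd branch = 0.102·Sd^0.62·e^(0.033·RH+0.04·T) = 27.55 μm/a
  sum: 2.769 + 27.55 → r_corr = 30.32 μm/a
ISO 9223 Table 2 (carbon steel): 25 < 30.3 ≤ 50 μm/a ⇒ C3

C3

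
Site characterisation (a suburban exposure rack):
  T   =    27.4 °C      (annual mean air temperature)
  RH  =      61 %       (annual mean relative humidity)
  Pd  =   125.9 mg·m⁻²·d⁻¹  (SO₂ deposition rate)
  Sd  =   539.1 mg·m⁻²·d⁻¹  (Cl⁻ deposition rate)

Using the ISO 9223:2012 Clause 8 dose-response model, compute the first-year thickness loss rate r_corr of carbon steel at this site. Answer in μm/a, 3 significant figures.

r_corr = 142 μm/a

carbon steel: T>10 °C ⇒ hinge -0.054·(27.4−10) = -0.9396
  Pd branch = 1.77·Pd^0.52·e^(0.02·RH+f) = 28.96 μm/a
  Sd branch = 0.102·Sd^0.62·e^(0.033·RH+0.04·T) = 112.8 μm/a
  r_corr = 28.96 + 112.8 = 141.8 μm/a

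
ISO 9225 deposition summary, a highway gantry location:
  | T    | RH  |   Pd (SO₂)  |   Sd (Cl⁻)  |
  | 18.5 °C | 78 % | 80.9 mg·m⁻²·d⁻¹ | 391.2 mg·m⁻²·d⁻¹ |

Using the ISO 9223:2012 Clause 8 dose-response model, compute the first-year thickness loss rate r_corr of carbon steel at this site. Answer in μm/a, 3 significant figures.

carbon steel: f(T) = -0.054·(T−10) [T>10 °C] = -0.4590
  SO₂ term: 1.77·80.9^0.52·exp(0.02·78-0.4590) = 52.27
  Sd branch = 0.102·Sd^0.62·e^(0.033·RH+0.04·T) = 113.5 μm/a
  sum: 52.27 + 113.5 → r_corr = 165.8 μm/a

r_corr = 166 μm/a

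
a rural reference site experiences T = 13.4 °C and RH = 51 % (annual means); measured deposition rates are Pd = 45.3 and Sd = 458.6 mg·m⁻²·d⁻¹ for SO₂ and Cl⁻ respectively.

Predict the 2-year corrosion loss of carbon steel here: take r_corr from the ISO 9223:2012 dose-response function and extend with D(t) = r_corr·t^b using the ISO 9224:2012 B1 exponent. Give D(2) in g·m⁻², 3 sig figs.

carbon steel: T>10 °C ⇒ hinge -0.054·(13.4−10) = -0.1836
  SO₂ term: 1.77·45.3^0.52·exp(0.02·51-0.1836) = 29.67
  Sd branch = 0.102·Sd^0.62·e^(0.033·RH+0.04·T) = 41.92 μm/a
  r_corr = 29.67 + 41.92 = 71.59 μm/a
Long-term exponent b (ISO 9224 Table 2, B1) = 0.523
  D(2) = 71.59 × 2^0.523 = 71.59 × 1.437 = 102.9 μm
  Mass loss = 102.9 μm × 7.85 g/cm³ = 807.6 g·m⁻²

D(2) = 808 g·m⁻²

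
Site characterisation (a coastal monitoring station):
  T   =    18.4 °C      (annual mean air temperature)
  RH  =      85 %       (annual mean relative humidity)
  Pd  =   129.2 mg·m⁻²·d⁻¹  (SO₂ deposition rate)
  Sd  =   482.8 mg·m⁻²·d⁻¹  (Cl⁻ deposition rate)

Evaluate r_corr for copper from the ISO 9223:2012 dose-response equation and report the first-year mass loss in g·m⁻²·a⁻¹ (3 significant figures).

r_corr = 38.5 g·m⁻²·a⁻¹

copper: f(T) = -0.080·(T−10) [T>10 °C] = -0.6720
  SO₂ term: 0.0053·129.2^0.26·exp(0.059·85-0.6720) = 1.443
  Sd branch = 0.01025·Sd^0.27·e^(0.036·RH+0.049·T) = 2.857 μm/a
  sum: 1.443 + 2.857 → r_corr = 4.3 μm/a
Convert to mass loss: 4.3 μm/a × 8.96 g/cm³ = 38.53 g·m⁻²·a⁻¹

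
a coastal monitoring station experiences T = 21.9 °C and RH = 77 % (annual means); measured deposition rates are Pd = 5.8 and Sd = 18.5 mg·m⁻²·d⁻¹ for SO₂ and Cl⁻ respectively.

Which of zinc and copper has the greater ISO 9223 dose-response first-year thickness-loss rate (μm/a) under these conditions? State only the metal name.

zinc: T>10 °C ⇒ hinge -0.071·(21.9−10) = -0.8449
  SO₂ term: 0.0129·5.8^0.44·exp(0.046·77-0.8449) = 0.4148
  Cl⁻ term: 0.0175·18.5^0.57·exp(0.008·77+0.085·21.9) = 1.1
  sum: 0.4148 + 1.1 → r_corr = 1.515 μm/a
copper: temperature factor f = -0.080·(11.9) = -0.9520
  Pd branch = 0.0053·Pd^0.26·e^(0.059·RH+f) = 0.3036 μm/a
  Cl⁻ term: 0.01025·18.5^0.27·exp(0.036·77+0.049·21.9) = 1.054
  sum: 0.3036 + 1.054 → r_corr = 1.357 μm/a
Ordering by μm/a: zinc (1.51) > copper (1.36)

zinc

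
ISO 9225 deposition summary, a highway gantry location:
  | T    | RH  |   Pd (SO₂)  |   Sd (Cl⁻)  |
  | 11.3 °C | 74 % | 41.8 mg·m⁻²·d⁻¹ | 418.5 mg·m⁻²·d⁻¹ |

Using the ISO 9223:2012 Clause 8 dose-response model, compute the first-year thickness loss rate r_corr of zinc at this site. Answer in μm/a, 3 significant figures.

zinc: f(T) = -0.071·(T−10) [T>10 °C] = -0.0923
  Pd branch = 0.0129·Pd^0.44·e^(0.046·RH+f) = 1.829 μm/a
  Sd branch = 0.0175·Sd^0.57·e^(0.008·RH+0.085·T) = 2.58 μm/a
  sum: 1.829 + 2.58 → r_corr = 4.409 μm/a

r_corr = 4.41 μm/a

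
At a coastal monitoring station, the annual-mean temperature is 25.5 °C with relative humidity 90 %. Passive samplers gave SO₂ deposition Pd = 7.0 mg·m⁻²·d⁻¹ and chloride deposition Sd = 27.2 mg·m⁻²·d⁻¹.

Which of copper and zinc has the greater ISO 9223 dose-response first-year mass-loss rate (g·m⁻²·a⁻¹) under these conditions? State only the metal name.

copper

copper: f(T) = -0.080·(T−10) [T>10 °C] = -1.2400
  SO₂ term: 0.0053·7.0^0.26·exp(0.059·90-1.2400) = 0.5147
  Cl⁻ term: 0.01025·27.2^0.27·exp(0.036·90+0.049·25.5) = 2.228
  r_corr = 0.5147 + 2.228 = 2.742 μm/a
  mass loss = 2.742 μm/a × 8.96 g/cm³ = 24.57 g·m⁻²·a⁻¹
zinc: temperature factor f = -0.071·(15.5) = -1.1005
  SO₂ term: 0.0129·7.0^0.44·exp(0.046·90-1.1005) = 0.6346
  Cl⁻ term: 0.0175·27.2^0.57·exp(0.008·90+0.085·25.5) = 2.064
  r_corr = 0.6346 + 2.064 = 2.699 μm/a
  mass loss = 2.699 μm/a × 7.14 g/cm³ = 19.27 g·m⁻²·a⁻¹
Ordering by g·m⁻²·a⁻¹: copper (24.6) > zinc (19.3)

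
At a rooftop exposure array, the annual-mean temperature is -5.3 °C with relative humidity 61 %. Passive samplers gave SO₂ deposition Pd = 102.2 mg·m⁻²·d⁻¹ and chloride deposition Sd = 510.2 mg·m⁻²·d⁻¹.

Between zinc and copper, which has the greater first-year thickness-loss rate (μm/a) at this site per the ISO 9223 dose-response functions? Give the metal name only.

zinc: temperature factor f = +0.038·(-15.3) = -0.5814
  sulphur-dioxide contribution → 0.9139 μm/a
  chloride contribution → 0.6349 μm/a
  total first-year rate 1.549 μm/a
copper: temperature factor f = +0.126·(-15.3) = -1.9278
  sulphur-dioxide contribution → 0.09387 μm/a
  chloride contribution → 0.3826 μm/a
  ⇒ r_corr(copper) = 0.4765 μm/a
Ordering by μm/a: zinc (1.55) > copper (0.476)

zinc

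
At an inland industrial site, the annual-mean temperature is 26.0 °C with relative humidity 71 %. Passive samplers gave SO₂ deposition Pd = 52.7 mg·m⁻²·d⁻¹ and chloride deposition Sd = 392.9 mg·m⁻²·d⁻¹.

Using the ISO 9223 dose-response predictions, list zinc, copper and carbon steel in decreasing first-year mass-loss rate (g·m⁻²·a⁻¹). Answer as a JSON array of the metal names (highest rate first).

["carbon steel", "zinc", "copper"]

zinc: temperature factor f = -0.071·(16.0) = -1.1360
  SO₂ term: 0.0129·52.7^0.44·exp(0.046·71-1.1360) = 0.6212
  Sd branch = 0.0175·Sd^0.57·e^(0.008·RH+0.085·T) = 8.477 μm/a
  sum: 0.6212 + 8.477 → r_corr = 9.098 μm/a
  mass loss = 9.098 μm/a × 7.14 g/cm³ = 64.96 g·m⁻²·a⁻¹
copper: temperature factor f = -0.080·(16.0) = -1.2800
  Pd branch = 0.0053·Pd^0.26·e^(0.059·RH+f) = 0.2725 μm/a
  Sd branch = 0.01025·Sd^0.27·e^(0.036·RH+0.049·T) = 2.369 μm/a
  r_corr = 0.2725 + 2.369 = 2.641 μm/a
  mass loss = 2.641 μm/a × 8.96 g/cm³ = 23.67 g·m⁻²·a⁻¹
carbon steel: temperature factor f = -0.054·(16.0) = -0.8640
  SO₂ term: 1.77·52.7^0.52·exp(0.02·71-0.8640) = 24.25
  Cl⁻ term: 0.102·392.9^0.62·exp(0.033·71+0.04·26.0) = 122
  sum: 24.25 + 122 → r_corr = 146.2 μm/a
  mass loss = 146.2 μm/a × 7.85 g/cm³ = 1148 g·m⁻²·a⁻¹
Ordering by g·m⁻²·a⁻¹: carbon steel (1150) > zinc (65) > copper (23.7)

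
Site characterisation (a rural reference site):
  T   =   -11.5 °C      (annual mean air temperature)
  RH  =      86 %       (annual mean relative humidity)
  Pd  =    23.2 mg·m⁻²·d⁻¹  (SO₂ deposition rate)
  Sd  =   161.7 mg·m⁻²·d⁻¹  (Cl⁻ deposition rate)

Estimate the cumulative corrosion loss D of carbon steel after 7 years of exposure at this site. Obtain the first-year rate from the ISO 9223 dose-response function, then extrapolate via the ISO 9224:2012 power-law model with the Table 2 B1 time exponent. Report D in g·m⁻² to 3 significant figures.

carbon steel: f(T) = +0.150·(T−10) [T≤10 °C] = -3.2250
  sulphur-dioxide contribution → 2.016 μm/a
  chloride contribution → 25.75 μm/a
  ⇒ r_corr(carbon steel) = 27.76 μm/a
Long-term exponent b (ISO 9224 Table 2, B1) = 0.523
  D(7) = 27.76 × 7^0.523 = 27.76 × 2.767 = 76.82 μm
  Mass loss = 76.82 μm × 7.85 g/cm³ = 603 g·m⁻²

D(7) = 603 g·m⁻²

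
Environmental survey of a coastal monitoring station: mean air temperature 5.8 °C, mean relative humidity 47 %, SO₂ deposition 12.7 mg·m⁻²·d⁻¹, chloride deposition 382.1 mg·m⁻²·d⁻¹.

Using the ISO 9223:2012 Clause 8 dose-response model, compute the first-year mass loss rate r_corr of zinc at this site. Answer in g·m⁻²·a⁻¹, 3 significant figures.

zinc: temperature factor f = +0.038·(-4.2) = -0.1596
  SO₂ term: 0.0129·12.7^0.44·exp(0.046·47-0.1596) = 0.2923
  Sd branch = 0.0175·Sd^0.57·e^(0.008·RH+0.085·T) = 1.237 μm/a
  r_corr = 0.2923 + 1.237 = 1.529 μm/a
Convert to mass loss: 1.529 μm/a × 7.14 g/cm³ = 10.92 g·m⁻²·a⁻¹

r_corr = 10.9 g·m⁻²·a⁻¹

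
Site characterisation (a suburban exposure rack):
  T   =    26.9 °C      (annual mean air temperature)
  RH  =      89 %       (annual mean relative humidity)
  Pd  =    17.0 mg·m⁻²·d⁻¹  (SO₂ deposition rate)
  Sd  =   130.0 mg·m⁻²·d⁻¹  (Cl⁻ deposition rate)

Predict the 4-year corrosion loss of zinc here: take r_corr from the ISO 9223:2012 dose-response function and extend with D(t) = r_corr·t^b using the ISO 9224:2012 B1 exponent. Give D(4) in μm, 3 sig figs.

zinc: T>10 °C ⇒ hinge -0.071·(26.9−10) = -1.1999
  Pd branch = 0.0129·Pd^0.44·e^(0.046·RH+f) = 0.8107 μm/a
  Cl⁻ term: 0.0175·130.0^0.57·exp(0.008·89+0.085·26.9) = 5.626
  sum: 0.8107 + 5.626 → r_corr = 6.437 μm/a
Long-term exponent b (ISO 9224 Table 2, B1) = 0.813
  D(4) = 6.437 × 4^0.813 = 6.437 × 3.087 = 19.87 μm

D(4) = 19.9 μm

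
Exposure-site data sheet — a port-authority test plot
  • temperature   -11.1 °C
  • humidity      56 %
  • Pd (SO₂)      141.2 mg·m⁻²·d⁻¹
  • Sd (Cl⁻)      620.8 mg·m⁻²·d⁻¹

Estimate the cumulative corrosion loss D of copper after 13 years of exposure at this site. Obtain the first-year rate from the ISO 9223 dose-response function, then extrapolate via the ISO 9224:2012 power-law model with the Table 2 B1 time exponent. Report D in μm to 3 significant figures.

D(13) = 1.61 μm

copper: f(T) = +0.126·(T−10) [T≤10 °C] = -2.6586
  sulphur-dioxide contribution → 0.0366 μm/a
  chloride contribution → 0.2536 μm/a
  total first-year rate 0.2902 μm/a
Power-law: D(13) = r_corr · 13^0.667
  D(13) = 0.2902 × 13^0.667 = 0.2902 × 5.534 = 1.606 μm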